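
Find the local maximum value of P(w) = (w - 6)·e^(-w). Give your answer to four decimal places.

Differentiating with the product rule gives P'(w) = (-w + 7)·e^(-w). Since e^(-w) > 0, the only critical point is w = 7.
P''(7) has the same sign as -1 < 0, so this is a local maximum.
P(7) = (1)·e^(-7) ≈ 0.0009.

0.0009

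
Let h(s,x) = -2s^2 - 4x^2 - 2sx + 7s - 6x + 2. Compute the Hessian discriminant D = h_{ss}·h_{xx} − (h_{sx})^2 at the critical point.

28

∂h/∂s = -4s - 2x + 7 = 0 and ∂h/∂x = -2s - 8x - 6 = 0, so (s, x) = (17/7, -19/14).
The Hessian has h_{ss} = -4, h_{xx} = -8, h_{sx} = -2, giving D = 28 > 0 with h_{ss} < 0, so the point is a local maximum.
D = (-4)·(-8) − (-2)^2 = 28.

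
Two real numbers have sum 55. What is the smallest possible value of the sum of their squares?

3025/2

With a + b = 55, a^2 + b^2 = a^2 + (55 − a)^2.
The derivative 2a − 2(55 − a) = 4a − 110 vanishes at a = 55/2; second derivative 4 > 0, a minimum.
The minimum is 2·(55/2)^2 = 3025/2.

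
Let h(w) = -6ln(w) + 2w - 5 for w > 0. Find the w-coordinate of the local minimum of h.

3

h'(w) = -6/w + 2 = 0 gives w = 3.
h''(w) = 6/w², which is positive for w > 0, so this is a local minimum.
h(3) = -6·ln(3) + 6 - 5 ≈ -5.5917.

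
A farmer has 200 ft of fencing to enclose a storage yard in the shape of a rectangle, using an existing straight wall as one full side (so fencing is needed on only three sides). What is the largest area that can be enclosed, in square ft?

5000

Let the sides perpendicular to the wall have length x and the parallel side y, so 2x + y = 200 and the area is A = xy = x(200 − 2x).
A'(x) = 200 − 4x = 0 gives x = 50, and A''(x) = −4 < 0 confirms a maximum.
Then y = 200 − 2·50 = 100 and A = 5000.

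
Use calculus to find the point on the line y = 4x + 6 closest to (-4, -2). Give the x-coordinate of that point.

Minimize D(x)^2 = (x + 4)^2 + (4x + 8)^2.
d/dx[D^2] = 2(x + 4) + 2·4·(4x + 8) = 0 ⇒ x = -36/17.
Then y = -42/17 and the distance is √(64/17) ≈ 1.9403.

-36/17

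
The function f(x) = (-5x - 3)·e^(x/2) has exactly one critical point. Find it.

Differentiating with the product rule gives f'(x) = (-(5/2)x - 13/2)·e^(x/2). Since e^(x/2) > 0, the only critical point is x = -13/5.
f''(-13/5) has the same sign as -5/2 < 0, so this is a local maximum.
f(-13/5) = (10)·e^(-13/10) ≈ 2.7253.

-13/5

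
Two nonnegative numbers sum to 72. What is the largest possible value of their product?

1296

With x + y = 72, the product is P(x) = x(72 − x).
P'(x) = 72 − 2x = 0 gives x = 36; P'' = −2 < 0, so this is the maximum.
P = 36·36 = 1296.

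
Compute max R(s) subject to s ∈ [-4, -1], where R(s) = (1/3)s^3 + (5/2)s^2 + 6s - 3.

-41/6

R'(s) = s^2 + 5s + 6, which vanishes at s = -3 and s = -2.
Compare values at every candidate in [-4, -1]: R(-4) = -25/3; R(-3) = -15/2; R(-2) = -23/3; R(-1) = -41/6.
The maximum over the interval is -41/6, attained at s = -1.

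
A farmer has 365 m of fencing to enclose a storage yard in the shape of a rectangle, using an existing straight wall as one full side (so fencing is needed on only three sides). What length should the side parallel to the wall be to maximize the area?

365/2

Let the sides perpendicular to the wall have length x and the parallel side y, so 2x + y = 365 and the area is A = xy = x(365 − 2x).
A'(x) = 365 − 4x = 0 gives x = 365/4, and A''(x) = −4 < 0 confirms a maximum.
Then y = 365 − 2·365/4 = 365/2 and A = 133225/8.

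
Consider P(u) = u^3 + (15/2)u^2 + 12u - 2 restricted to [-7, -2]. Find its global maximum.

6

The derivative is 3u^2 + 15u + 12, whose only zero in [-7, -2] is u = -4.
Compare values at every candidate in [-7, -2]: P(-7) = -123/2,  P(-4) = 6,  P(-2) = -4.
Hence the absolute maximum is 6 at u = -4.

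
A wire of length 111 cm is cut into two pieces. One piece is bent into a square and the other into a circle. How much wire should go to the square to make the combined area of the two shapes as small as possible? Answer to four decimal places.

Let x be the length used for the square. Square side x/4; circle radius (111−x)/(2π).
A(x) = (x/4)² + π·((111−x)/(2π))² = x²/16 + (111−x)²/(4π) for 0 ≤ x ≤ 111. A'(x) = x/8 − (111−x)/(2π) = 0 gives x = 4·111/(π+4) ≈ 62.1710.
A'' = 1/8 + 1/(2π) > 0, so this gives the minimum combined area; x ≈ 62.1710 cm to the square.

62.1710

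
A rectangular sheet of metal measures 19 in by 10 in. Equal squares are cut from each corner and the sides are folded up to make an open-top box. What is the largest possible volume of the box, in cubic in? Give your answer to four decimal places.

180.2675

With cut size x, the volume is V(x) = x(19 − 2x)(10 − 2x) for 0 < x < 5.
V'(x) = 12x^2 − 116x + 190. Setting V'(x) = 0 gives x ≈ 2.0897 (the root in (0, 5)).
V''(x) = 24x − 116 is negative there, so this is the maximum; V ≈ 180.2675.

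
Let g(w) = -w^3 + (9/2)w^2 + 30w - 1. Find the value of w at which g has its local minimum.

g'(w) = -3w^2 + 9w + 30. Setting g'(w) = 0 gives w ∈ {-2, 5}.
Second-derivative test with g''(w) = -6w + 9: g''(-2) = 21 > 0 ⇒ local minimum; g''(5) = -21 < 0 ⇒ local maximum.
Thus g has its local minimum at w = -2, with value -35.

-2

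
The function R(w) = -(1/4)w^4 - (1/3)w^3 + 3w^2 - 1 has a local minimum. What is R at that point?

R'(w) = -w^3 - w^2 + 6w = 0 at w = -3, 0, 2.
Second-derivative test with R''(w) = -3w^2 - 2w + 6: R''(-3) = -15 < 0 ⇒ local maximum; R''(0) = 6 > 0 ⇒ local minimum; R''(2) = -10 < 0 ⇒ local maximum.
The local minimum is R(0) = -1.

-1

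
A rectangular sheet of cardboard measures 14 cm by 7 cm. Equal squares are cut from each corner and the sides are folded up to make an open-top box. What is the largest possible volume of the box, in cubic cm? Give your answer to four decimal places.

With cut size x, the volume is V(x) = x(14 − 2x)(7 − 2x) for 0 < x < 3.5.
V'(x) = 12x^2 − 84x + 98. Setting V'(x) = 0 gives x ≈ 1.4793 (the root in (0, 3.5)).
V''(x) = 24x − 84 is negative there, so this is the maximum; V ≈ 66.0104.

66.0104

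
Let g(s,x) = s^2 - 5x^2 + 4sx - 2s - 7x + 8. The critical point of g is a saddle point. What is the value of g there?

29/4

∂g/∂s = 2s + 4x - 2 = 0 and ∂g/∂x = 4s - 10x - 7 = 0, so (s, x) = (4/3, -1/6).
The Hessian has g_{ss} = 2, g_{xx} = -10, g_{sx} = 4, giving D = -36 < 0, so the point is a saddle point.
g(4/3, -1/6) = 29/4.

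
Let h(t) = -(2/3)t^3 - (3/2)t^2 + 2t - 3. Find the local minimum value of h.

-23/3

h'(t) = -2t^2 - 3t + 2 = 0 at t = -2, 1/2.
Second-derivative test with h''(t) = -4t - 3: h''(-2) = 5 > 0 ⇒ local minimum; h''(1/2) = -5 < 0 ⇒ local maximum.
The local minimum is h(-2) = -23/3.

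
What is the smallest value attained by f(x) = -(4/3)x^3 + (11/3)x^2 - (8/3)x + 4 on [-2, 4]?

The derivative is -4x^2 + (22/3)x - 8/3, which vanishes at x = 1/2 and x = 4/3.
Compare values at every candidate in [-2, 4]: f(-2) = 104/3; f(1/2) = 41/12; f(4/3) = 308/81; f(4) = -100/3.
Hence the absolute minimum is -100/3 at x = 4.

-100/3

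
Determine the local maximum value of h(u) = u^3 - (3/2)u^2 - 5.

h'(u) = 3u^2 - 3u = 0 at u = 0, 1.
Second-derivative test with h''(u) = 6u - 3: h''(0) = -3 < 0 ⇒ local maximum; h''(1) = 3 > 0 ⇒ local minimum.
So the local maximum value is h(0) = -5.

-5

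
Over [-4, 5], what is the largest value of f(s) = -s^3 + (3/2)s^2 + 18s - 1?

Differentiating, f'(s) = -3s^2 + 3s + 18; which vanishes at s = -2 and s = 3.
Compare values at every candidate in [-4, 5]: f(-4) = 15,  f(-2) = -23,  f(3) = 79/2,  f(5) = 3/2.
Hence the absolute maximum is 79/2 at s = 3.

79/2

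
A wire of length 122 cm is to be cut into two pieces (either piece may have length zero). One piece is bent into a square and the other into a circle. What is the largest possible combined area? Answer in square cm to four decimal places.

Let x be the length used for the square. Square side x/4; circle radius (122−x)/(2π).
A(x) = (x/4)² + π·((122−x)/(2π))² = x²/16 + (122−x)²/(4π) for 0 ≤ x ≤ 122. A'(x) = x/8 − (122−x)/(2π) = 0 gives x = 4·122/(π+4) ≈ 68.3321.
A'' > 0, so the interior critical point is a minimum; the maximum is at an endpoint. A(0) = 1184.4311 and A(122) = 930.2500, so the largest area is 1184.4311.

1184.4311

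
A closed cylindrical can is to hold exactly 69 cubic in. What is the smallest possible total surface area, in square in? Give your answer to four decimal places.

93.1281

With radius r and height h, πr²h = 69 so h = 69/(πr²), and S(r) = 2πr² + 2πrh = 2πr² + 2·69/r.
S'(r) = 4πr − 2·69/r² = 0 ⇒ r³ = 69/(2π), so r ≈ 2.2227 and h = 2r ≈ 4.4455.
S''(r) = 4π + 4·69/r³ > 0, so this is the minimum; S ≈ 93.1281.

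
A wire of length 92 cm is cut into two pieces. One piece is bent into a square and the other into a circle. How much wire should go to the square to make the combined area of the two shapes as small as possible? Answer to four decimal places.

Let x be the length used for the square. Square side x/4; circle radius (92−x)/(2π).
A(x) = (x/4)² + π·((92−x)/(2π))² = x²/16 + (92−x)²/(4π) for 0 ≤ x ≤ 92. A'(x) = x/8 − (92−x)/(2π) = 0 gives x = 4·92/(π+4) ≈ 51.5291.
A'' = 1/8 + 1/(2π) > 0, so this gives the minimum combined area; x ≈ 51.5291 cm to the square.

51.5291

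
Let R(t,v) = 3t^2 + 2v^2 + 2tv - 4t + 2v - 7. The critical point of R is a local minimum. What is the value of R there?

-10

∂R/∂t = 6t + 2v - 4 = 0 and ∂R/∂v = 2t + 4v + 2 = 0, so (t, v) = (1, -1).
The Hessian has R_{tt} = 6, R_{vv} = 4, R_{tv} = 2, giving D = 20 > 0 with R_{tt} > 0, so the point is a local minimum.
R(1, -1) = -10.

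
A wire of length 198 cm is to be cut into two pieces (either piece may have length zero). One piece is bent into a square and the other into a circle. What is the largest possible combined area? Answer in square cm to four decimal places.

3119.7552

Let x be the length used for the square. Square side x/4; circle radius (198−x)/(2π).
A(x) = (x/4)² + π·((198−x)/(2π))² = x²/16 + (198−x)²/(4π) for 0 ≤ x ≤ 198. A'(x) = x/8 − (198−x)/(2π) = 0 gives x = 4·198/(π+4) ≈ 110.8996.
A'' > 0, so the interior critical point is a minimum; the maximum is at an endpoint. A(0) = 3119.7552 and A(198) = 2450.2500, so the largest area is 3119.7552.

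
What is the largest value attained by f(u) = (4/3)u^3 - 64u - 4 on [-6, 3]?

The derivative is 4u^2 - 64, whose only zero in [-6, 3] is u = -4.
Evaluating at the critical points and endpoints: f(-6) = 92,  f(-4) = 500/3,  f(3) = -160.
The maximum over the interval is 500/3, attained at u = -4.

500/3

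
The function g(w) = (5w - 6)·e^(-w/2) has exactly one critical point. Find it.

16/5

g'(w) = 5·e^(-w/2) + (5w - 6)·(-1/2)·e^(-w/2) = (-(5/2)w + 8)·e^(-w/2). Since e^(-w/2) > 0, the only critical point is w = 16/5.
g''(16/5) has the same sign as -5/2 < 0, so this is a local maximum.
g(16/5) = (10)·e^(-8/5) ≈ 2.0190.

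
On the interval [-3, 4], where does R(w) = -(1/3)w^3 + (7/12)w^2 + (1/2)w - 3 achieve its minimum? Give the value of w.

4

R'(w) = -w^2 + (7/6)w + 1/2, which vanishes at w = -1/3 and w = 3/2.
Evaluating at the critical points and endpoints: R(-3) = 39/4; R(-1/3) = -1001/324; R(3/2) = -33/16; R(4) = -13.
The minimum over the interval is -13, attained at w = 4.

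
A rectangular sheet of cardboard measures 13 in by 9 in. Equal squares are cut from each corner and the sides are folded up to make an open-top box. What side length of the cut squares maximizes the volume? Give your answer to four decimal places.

With cut size x, the volume is V(x) = x(13 − 2x)(9 − 2x) for 0 < x < 4.5.
V'(x) = 12x^2 − 88x + 117. Setting V'(x) = 0 gives x ≈ 1.7446 (the root in (0, 4.5)).
V''(x) = 24x − 88 is negative there, so this is the maximum; V ≈ 91.4382.

1.7446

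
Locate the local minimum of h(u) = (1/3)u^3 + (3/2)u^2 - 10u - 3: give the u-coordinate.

2

Critical points: h'(u) = u^2 + 3u - 10 vanishes at u = -5, 2.
Since h''(u) = 2u + 3, we get h''(-5) = -7 < 0 ⇒ local maximum; h''(2) = 7 > 0 ⇒ local minimum.
So the local minimum value is h(2) = -43/3.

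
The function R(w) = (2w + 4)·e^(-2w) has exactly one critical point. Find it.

R'(w) = 2·e^(-2w) + (2w + 4)·(-2)·e^(-2w) = (-4w - 6)·e^(-2w). Since e^(-2w) > 0, the only critical point is w = -3/2.
R''(-3/2) has the same sign as -4 < 0, so this is a local maximum.
R(-3/2) = (1)·e^(3) ≈ 20.0855.

-3/2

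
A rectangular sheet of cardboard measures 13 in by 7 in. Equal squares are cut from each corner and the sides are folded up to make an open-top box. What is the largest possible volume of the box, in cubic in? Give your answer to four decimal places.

60.0451

With cut size x, the volume is V(x) = x(13 − 2x)(7 − 2x) for 0 < x < 3.5.
V'(x) = 12x^2 − 80x + 91. Setting V'(x) = 0 gives x ≈ 1.4551 (the root in (0, 3.5)).
V''(x) = 24x − 80 is negative there, so this is the maximum; V ≈ 60.0451.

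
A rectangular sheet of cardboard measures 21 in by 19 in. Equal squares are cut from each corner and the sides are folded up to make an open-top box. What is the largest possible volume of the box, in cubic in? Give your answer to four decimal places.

589.2655

With cut size x, the volume is V(x) = x(21 − 2x)(19 − 2x) for 0 < x < 9.5.
V'(x) = 12x^2 − 160x + 399. Setting V'(x) = 0 gives x ≈ 3.3209 (the root in (0, 9.5)).
V''(x) = 24x − 160 is negative there, so this is the maximum; V ≈ 589.2655.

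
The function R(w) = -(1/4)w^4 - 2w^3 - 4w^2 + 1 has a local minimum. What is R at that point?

Critical points: R'(w) = -w^3 - 6w^2 - 8w vanishes at w = -4, -2, 0.
R''(w) = -3w^2 - 12w - 8. R''(-4) = -8 < 0 ⇒ local maximum; R''(-2) = 4 > 0 ⇒ local minimum; R''(0) = -8 < 0 ⇒ local maximum.
So the local minimum value is R(-2) = -3.

-3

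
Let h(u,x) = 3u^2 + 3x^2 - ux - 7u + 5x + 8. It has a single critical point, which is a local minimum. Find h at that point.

93/35

∂h/∂u = 6u - x - 7 = 0 and ∂h/∂x = -u + 6x + 5 = 0, so (u, x) = (37/35, -23/35).
The Hessian has h_{uu} = 6, h_{xx} = 6, h_{ux} = -1, giving D = 35 > 0 with h_{uu} > 0, so the point is a local minimum.
h(37/35, -23/35) = 93/35.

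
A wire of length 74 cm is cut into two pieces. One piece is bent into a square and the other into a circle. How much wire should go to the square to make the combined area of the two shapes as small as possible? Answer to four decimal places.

41.4473

Let x be the length used for the square. Square side x/4; circle radius (74−x)/(2π).
A(x) = (x/4)² + π·((74−x)/(2π))² = x²/16 + (74−x)²/(4π) for 0 ≤ x ≤ 74. A'(x) = x/8 − (74−x)/(2π) = 0 gives x = 4·74/(π+4) ≈ 41.4473.
A'' = 1/8 + 1/(2π) > 0, so this gives the minimum combined area; x ≈ 41.4473 cm to the square.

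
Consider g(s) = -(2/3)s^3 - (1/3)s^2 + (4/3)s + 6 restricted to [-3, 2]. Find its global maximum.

Differentiating, g'(s) = -2s^2 - (2/3)s + 4/3; which vanishes at s = -1 and s = 2/3.
Evaluating at the critical points and endpoints: g(-3) = 17, g(-1) = 5, g(2/3) = 530/81, g(2) = 2.
So the maximum is g(-3) = 17.

17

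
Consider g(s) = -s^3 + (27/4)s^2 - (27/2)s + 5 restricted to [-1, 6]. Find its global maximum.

105/4

g'(s) = -3s^2 + (27/2)s - 27/2, which vanishes at s = 3/2 and s = 3.
Candidates: g(-1) = 105/4; g(3/2) = -55/16; g(3) = -7/4; g(6) = -49.
So the maximum is g(-1) = 105/4.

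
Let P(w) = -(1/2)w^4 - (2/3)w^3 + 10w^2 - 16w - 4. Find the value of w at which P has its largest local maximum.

-4

P'(w) = -2w^3 - 2w^2 + 20w - 16. Setting P'(w) = 0 gives w ∈ {-4, 1, 2}.
Since P''(w) = -6w^2 - 4w + 20, we get P''(-4) = -60 < 0 ⇒ local maximum; P''(1) = 10 > 0 ⇒ local minimum; P''(2) = -12 < 0 ⇒ local maximum.
The largest local maximum is P(-4) = 404/3.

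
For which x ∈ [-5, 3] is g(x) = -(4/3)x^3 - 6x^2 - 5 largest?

-5

Differentiating, g'(x) = -4x^2 - 12x; which vanishes at x = -3 and x = 0.
Compare values at every candidate in [-5, 3]: g(-5) = 35/3; g(-3) = -23; g(0) = -5; g(3) = -95.
Hence the absolute maximum is 35/3 at x = -5.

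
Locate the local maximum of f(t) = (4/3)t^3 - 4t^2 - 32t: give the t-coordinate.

-2

Critical points: f'(t) = 4t^2 - 8t - 32 vanishes at t = -2, 4.
Since f''(t) = 8t - 8, we get f''(-2) = -24 < 0 ⇒ local maximum; f''(4) = 24 > 0 ⇒ local minimum.
So the local maximum value is f(-2) = 112/3.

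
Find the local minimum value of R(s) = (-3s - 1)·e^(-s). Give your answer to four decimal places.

-1.5403

By the product rule, R'(s) = (3s - 2)·e^(-s). Since e^(-s) > 0, the only critical point is s = 2/3.
R''(2/3) has the same sign as 3 > 0, so this is a local minimum.
R(2/3) = (-3)·e^(-2/3) ≈ -1.5403.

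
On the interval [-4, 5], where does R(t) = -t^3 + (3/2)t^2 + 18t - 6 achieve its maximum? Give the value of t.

3

Differentiating, R'(t) = -3t^2 + 3t + 18; which vanishes at t = -2 and t = 3.
Candidates: R(-4) = 10, R(-2) = -28, R(3) = 69/2, R(5) = -7/2.
So the maximum is R(3) = 69/2.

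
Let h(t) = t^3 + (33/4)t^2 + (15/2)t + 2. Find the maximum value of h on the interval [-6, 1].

h'(t) = 3t^2 + (33/2)t + 15/2, which vanishes at t = -5 and t = -1/2.
Compare values at every candidate in [-6, 1]: h(-6) = 38, h(-5) = 183/4, h(-1/2) = 3/16, h(1) = 75/4.
Hence the absolute maximum is 183/4 at t = -5.

183/4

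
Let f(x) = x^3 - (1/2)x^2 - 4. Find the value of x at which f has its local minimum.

f'(x) = 3x^2 - x = 0 at x = 0, 1/3.
Second-derivative test with f''(x) = 6x - 1: f''(0) = -1 < 0 ⇒ local maximum; f''(1/3) = 1 > 0 ⇒ local minimum.
So the local minimum value is f(1/3) = -217/54.

1/3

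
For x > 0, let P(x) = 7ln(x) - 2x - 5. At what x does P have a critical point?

7/2

P'(x) = 7/x − 2 = 0 gives x = 7/2.
P''(x) = -7/x², which is negative for x > 0, so this is a local maximum.
P(7/2) = 7·ln(7/2) - 7 - 5 ≈ -3.2307.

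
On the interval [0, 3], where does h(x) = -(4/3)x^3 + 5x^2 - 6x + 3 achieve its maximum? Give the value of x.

0

The derivative is -4x^2 + 10x - 6, which vanishes at x = 1 and x = 3/2.
Candidates: h(0) = 3,  h(1) = 2/3,  h(3/2) = 3/4,  h(3) = -6.
The maximum over the interval is 3, attained at x = 0.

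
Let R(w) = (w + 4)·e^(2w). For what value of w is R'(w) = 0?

R'(w) = 1·e^(2w) + (w + 4)·2·e^(2w) = (2w + 9)·e^(2w). Since e^(2w) > 0, the only critical point is w = -9/2.
R''(-9/2) has the same sign as 2 > 0, so this is a local minimum.
R(-9/2) = (-1/2)·e^(-9) ≈ -0.0001.

-9/2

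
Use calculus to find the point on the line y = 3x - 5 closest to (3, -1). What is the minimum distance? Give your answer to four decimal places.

Minimize D(x)^2 = (x - 3)^2 + (3x - 4)^2.
d/dx[D^2] = 2(x - 3) + 2·3·(3x - 4) = 0 ⇒ x = 3/2.
Then y = -1/2 and the distance is √(5/2) ≈ 1.5811.

1.5811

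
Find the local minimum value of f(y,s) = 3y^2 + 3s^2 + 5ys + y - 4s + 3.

∂f/∂y = 6y + 5s + 1 = 0 and ∂f/∂s = 5y + 6s - 4 = 0, so (y, s) = (-26/11, 29/11).
The Hessian has f_{yy} = 6, f_{ss} = 6, f_{ys} = 5, giving D = 11 > 0 with f_{yy} > 0, so the point is a local minimum.
f(-26/11, 29/11) = -38/11.

-38/11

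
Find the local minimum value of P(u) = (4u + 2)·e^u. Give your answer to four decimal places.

-0.8925

Differentiating with the product rule gives P'(u) = (4u + 6)·e^u. Since e^u > 0, the only critical point is u = -3/2.
P''(-3/2) has the same sign as 4 > 0, so this is a local minimum.
P(-3/2) = (-4)·e^(-3/2) ≈ -0.8925.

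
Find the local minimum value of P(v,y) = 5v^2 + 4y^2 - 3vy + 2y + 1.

51/71

∂P/∂v = 10v - 3y = 0 and ∂P/∂y = -3v + 8y + 2 = 0, so (v, y) = (-6/71, -20/71).
The Hessian has P_{vv} = 10, P_{yy} = 8, P_{vy} = -3, giving D = 71 > 0 with P_{vv} > 0, so the point is a local minimum.
P(-6/71, -20/71) = 51/71.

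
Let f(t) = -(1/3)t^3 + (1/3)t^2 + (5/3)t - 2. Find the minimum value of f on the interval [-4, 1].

-3

Differentiating, f'(t) = -t^2 + (2/3)t + 5/3; whose only zero in [-4, 1] is t = -1.
Compare values at every candidate in [-4, 1]: f(-4) = 18,  f(-1) = -3,  f(1) = -1/3.
Hence the absolute minimum is -3 at t = -1.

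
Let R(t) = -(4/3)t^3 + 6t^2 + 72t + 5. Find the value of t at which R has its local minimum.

-3

R'(t) = -4t^2 + 12t + 72 = 0 at t = -3, 6.
Since R''(t) = -8t + 12, we get R''(-3) = 36 > 0 ⇒ local minimum; R''(6) = -36 < 0 ⇒ local maximum.
Thus R has its local minimum at t = -3, with value -121.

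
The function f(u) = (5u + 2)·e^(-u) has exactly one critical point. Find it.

Differentiating with the product rule gives f'(u) = (-5u + 3)·e^(-u). Since e^(-u) > 0, the only critical point is u = 3/5.
f''(3/5) has the same sign as -5 < 0, so this is a local maximum.
f(3/5) = (5)·e^(-3/5) ≈ 2.7441.

3/5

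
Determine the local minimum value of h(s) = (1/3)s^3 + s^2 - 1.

h'(s) = s^2 + 2s = 0 at s = -2, 0.
Since h''(s) = 2s + 2, we get h''(-2) = -2 < 0 ⇒ local maximum; h''(0) = 2 > 0 ⇒ local minimum.
The local minimum is h(0) = -1.

-1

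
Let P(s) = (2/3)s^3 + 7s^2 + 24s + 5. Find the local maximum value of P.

-65/3

P'(s) = 2s^2 + 14s + 24 = 0 at s = -4, -3.
P''(s) = 4s + 14. P''(-4) = -2 < 0 ⇒ local maximum; P''(-3) = 2 > 0 ⇒ local minimum.
So the local maximum value is P(-4) = -65/3.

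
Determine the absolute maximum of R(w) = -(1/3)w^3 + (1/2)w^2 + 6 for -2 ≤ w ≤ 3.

Differentiating, R'(w) = -w^2 + w; which vanishes at w = 0 and w = 1.
Evaluating at the critical points and endpoints: R(-2) = 32/3, R(0) = 6, R(1) = 37/6, R(3) = 3/2.
The maximum over the interval is 32/3, attained at w = -2.

32/3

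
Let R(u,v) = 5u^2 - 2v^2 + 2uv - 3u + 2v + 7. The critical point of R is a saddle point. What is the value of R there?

∂R/∂u = 10u + 2v - 3 = 0 and ∂R/∂v = 2u - 4v + 2 = 0, so (u, v) = (2/11, 13/22).
The Hessian has R_{uu} = 10, R_{vv} = -4, R_{uv} = 2, giving D = -44 < 0, so the point is a saddle point.
R(2/11, 13/22) = 161/22.

161/22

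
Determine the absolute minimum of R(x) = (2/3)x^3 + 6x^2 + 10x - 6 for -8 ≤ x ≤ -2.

-130/3

Differentiating, R'(x) = 2x^2 + 12x + 10; whose only zero in [-8, -2] is x = -5.
Compare values at every candidate in [-8, -2]: R(-8) = -130/3, R(-5) = 32/3, R(-2) = -22/3.
The minimum over the interval is -130/3, attained at x = -8.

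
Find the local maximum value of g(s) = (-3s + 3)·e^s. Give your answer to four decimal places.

3.0000

By the product rule, g'(s) = (-3s)·e^s. Since e^s > 0, the only critical point is s = 0.
g''(0) has the same sign as -3 < 0, so this is a local maximum.
g(0) = (3)·e^(0) ≈ 3.0000.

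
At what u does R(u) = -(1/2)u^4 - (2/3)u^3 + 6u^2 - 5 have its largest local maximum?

R'(u) = -2u^3 - 2u^2 + 12u = 0 at u = -3, 0, 2.
Since R''(u) = -6u^2 - 4u + 12, we get R''(-3) = -30 < 0 ⇒ local maximum; R''(0) = 12 > 0 ⇒ local minimum; R''(2) = -20 < 0 ⇒ local maximum.
The largest local maximum is R(-3) = 53/2.

-3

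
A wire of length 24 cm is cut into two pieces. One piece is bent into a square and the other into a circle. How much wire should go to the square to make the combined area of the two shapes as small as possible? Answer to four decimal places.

13.4424

Let x be the length used for the square. Square side x/4; circle radius (24−x)/(2π).
A(x) = (x/4)² + π·((24−x)/(2π))² = x²/16 + (24−x)²/(4π) for 0 ≤ x ≤ 24. A'(x) = x/8 − (24−x)/(2π) = 0 gives x = 4·24/(π+4) ≈ 13.4424.
A'' = 1/8 + 1/(2π) > 0, so this gives the minimum combined area; x ≈ 13.4424 cm to the square.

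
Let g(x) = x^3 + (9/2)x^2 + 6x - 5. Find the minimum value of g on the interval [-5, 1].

Differentiating, g'(x) = 3x^2 + 9x + 6; which vanishes at x = -2 and x = -1.
Compare values at every candidate in [-5, 1]: g(-5) = -95/2; g(-2) = -7; g(-1) = -15/2; g(1) = 13/2.
So the minimum is g(-5) = -95/2.

-95/2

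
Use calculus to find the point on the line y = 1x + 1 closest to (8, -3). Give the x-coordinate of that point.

2

Minimize D(x)^2 = (x - 8)^2 + (x + 4)^2.
d/dx[D^2] = 2(x - 8) + 2·1·(x + 4) = 0 ⇒ x = 2.
Then y = 3 and the distance is √(72) ≈ 8.4853.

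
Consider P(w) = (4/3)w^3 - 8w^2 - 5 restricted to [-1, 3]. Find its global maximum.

Differentiating, P'(w) = 4w^2 - 16w; whose only zero in [-1, 3] is w = 0.
Compare values at every candidate in [-1, 3]: P(-1) = -43/3,  P(0) = -5,  P(3) = -41.
So the maximum is P(0) = -5.

-5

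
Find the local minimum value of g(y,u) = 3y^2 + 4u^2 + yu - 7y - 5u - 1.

∂g/∂y = 6y + u - 7 = 0 and ∂g/∂u = y + 8u - 5 = 0, so (y, u) = (51/47, 23/47).
The Hessian has g_{yy} = 6, g_{uu} = 8, g_{yu} = 1, giving D = 47 > 0 with g_{yy} > 0, so the point is a local minimum.
g(51/47, 23/47) = -283/47.

-283/47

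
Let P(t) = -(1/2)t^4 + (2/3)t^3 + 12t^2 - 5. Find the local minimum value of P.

P'(t) = -2t^3 + 2t^2 + 24t = 0 at t = -3, 0, 4.
Since P''(t) = -6t^2 + 4t + 24, we get P''(-3) = -42 < 0 ⇒ local maximum; P''(0) = 24 > 0 ⇒ local minimum; P''(4) = -56 < 0 ⇒ local maximum.
So the local minimum value is P(0) = -5.

-5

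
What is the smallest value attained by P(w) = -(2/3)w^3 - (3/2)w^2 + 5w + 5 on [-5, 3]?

P'(w) = -2w^2 - 3w + 5, which vanishes at w = -5/2 and w = 1.
Evaluating at the critical points and endpoints: P(-5) = 155/6,  P(-5/2) = -155/24,  P(1) = 47/6,  P(3) = -23/2.
Hence the absolute minimum is -23/2 at w = 3.

-23/2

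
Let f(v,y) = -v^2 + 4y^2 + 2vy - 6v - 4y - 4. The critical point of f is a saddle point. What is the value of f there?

0

∂f/∂v = -2v + 2y - 6 = 0 and ∂f/∂y = 2v + 8y - 4 = 0, so (v, y) = (-2, 1).
The Hessian has f_{vv} = -2, f_{yy} = 8, f_{vy} = 2, giving D = -20 < 0, so the point is a saddle point.
f(-2, 1) = 0.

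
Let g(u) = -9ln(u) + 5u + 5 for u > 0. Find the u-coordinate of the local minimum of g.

g'(u) = -9/u + 5 = 0 gives u = 9/5.
g''(u) = 9/u², which is positive for u > 0, so this is a local minimum.
g(9/5) = -9·ln(9/5) + 9 + 5 ≈ 8.7099.

9/5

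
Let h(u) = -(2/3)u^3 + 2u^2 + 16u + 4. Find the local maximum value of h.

172/3

h'(u) = -2u^2 + 4u + 16 = 0 at u = -2, 4.
Since h''(u) = -4u + 4, we get h''(-2) = 12 > 0 ⇒ local minimum; h''(4) = -12 < 0 ⇒ local maximum.
So the local maximum value is h(4) = 172/3.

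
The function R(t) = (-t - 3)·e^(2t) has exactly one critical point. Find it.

By the product rule, R'(t) = (-2t - 7)·e^(2t). Since e^(2t) > 0, the only critical point is t = -7/2.
R''(-7/2) has the same sign as -2 < 0, so this is a local maximum.
R(-7/2) = (1/2)·e^(-7) ≈ 0.0005.

-7/2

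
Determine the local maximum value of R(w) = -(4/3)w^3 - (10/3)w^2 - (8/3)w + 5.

R'(w) = -4w^2 - (20/3)w - 8/3. Setting R'(w) = 0 gives w ∈ {-1, -2/3}.
Second-derivative test with R''(w) = -8w - 20/3: R''(-1) = 4/3 > 0 ⇒ local minimum; R''(-2/3) = -4/3 < 0 ⇒ local maximum.
The local maximum is R(-2/3) = 461/81.

461/81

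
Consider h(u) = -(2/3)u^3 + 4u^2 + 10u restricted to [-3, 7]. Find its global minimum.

Differentiating, h'(u) = -2u^2 + 8u + 10; which vanishes at u = -1 and u = 5.
Evaluating at the critical points and endpoints: h(-3) = 24, h(-1) = -16/3, h(5) = 200/3, h(7) = 112/3.
The minimum over the interval is -16/3, attained at u = -1.

-16/3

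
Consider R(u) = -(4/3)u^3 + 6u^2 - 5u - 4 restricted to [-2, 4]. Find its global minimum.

-40/3

R'(u) = -4u^2 + 12u - 5, which vanishes at u = 1/2 and u = 5/2.
Candidates: R(-2) = 122/3; R(1/2) = -31/6; R(5/2) = 1/6; R(4) = -40/3.
The minimum over the interval is -40/3, attained at u = 4.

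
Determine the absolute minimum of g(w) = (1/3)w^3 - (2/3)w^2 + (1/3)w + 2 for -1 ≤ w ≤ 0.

g'(w) = w^2 - (4/3)w + 1/3, which has no zeros in [-1, 0].
Candidates: g(-1) = 2/3, g(0) = 2.
Hence the absolute minimum is 2/3 at w = -1.

2/3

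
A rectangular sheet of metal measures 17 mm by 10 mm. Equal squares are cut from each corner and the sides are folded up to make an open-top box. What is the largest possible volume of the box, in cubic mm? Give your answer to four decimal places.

156.0335

With cut size x, the volume is V(x) = x(17 − 2x)(10 − 2x) for 0 < x < 5.
V'(x) = 12x^2 − 108x + 170. Setting V'(x) = 0 gives x ≈ 2.0336 (the root in (0, 5)).
V''(x) = 24x − 108 is negative there, so this is the maximum; V ≈ 156.0335.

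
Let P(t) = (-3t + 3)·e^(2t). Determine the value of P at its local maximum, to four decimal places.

P'(t) = (-3)·e^(2t) + (-3t + 3)·2·e^(2t) = (-6t + 3)·e^(2t). Since e^(2t) > 0, the only critical point is t = 1/2.
P''(1/2) has the same sign as -6 < 0, so this is a local maximum.
P(1/2) = (3/2)·e^(1) ≈ 4.0774.

4.0774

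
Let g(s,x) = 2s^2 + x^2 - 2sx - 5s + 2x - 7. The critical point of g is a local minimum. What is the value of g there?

∂g/∂s = 4s - 2x - 5 = 0 and ∂g/∂x = -2s + 2x + 2 = 0, so (s, x) = (3/2, 1/2).
The Hessian has g_{ss} = 4, g_{xx} = 2, g_{sx} = -2, giving D = 4 > 0 with g_{ss} > 0, so the point is a local minimum.
g(3/2, 1/2) = -41/4.

-41/4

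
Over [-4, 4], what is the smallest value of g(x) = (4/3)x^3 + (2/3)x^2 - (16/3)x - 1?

Differentiating, g'(x) = 4x^2 + (4/3)x - 16/3; which vanishes at x = -4/3 and x = 1.
Compare values at every candidate in [-4, 4]: g(-4) = -163/3,  g(-4/3) = 335/81,  g(1) = -13/3,  g(4) = 221/3.
So the minimum is g(-4) = -163/3.

-163/3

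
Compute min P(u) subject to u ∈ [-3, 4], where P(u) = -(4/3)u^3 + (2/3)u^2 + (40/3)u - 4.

-76/3

The derivative is -4u^2 + (4/3)u + 40/3, which vanishes at u = -5/3 and u = 2.
Compare values at every candidate in [-3, 4]: P(-3) = -2; P(-5/3) = -1474/81; P(2) = 44/3; P(4) = -76/3.
The minimum over the interval is -76/3, attained at u = 4.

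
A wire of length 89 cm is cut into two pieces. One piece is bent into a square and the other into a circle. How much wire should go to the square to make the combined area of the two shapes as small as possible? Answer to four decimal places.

Let x be the length used for the square. Square side x/4; circle radius (89−x)/(2π).
A(x) = (x/4)² + π·((89−x)/(2π))² = x²/16 + (89−x)²/(4π) for 0 ≤ x ≤ 89. A'(x) = x/8 − (89−x)/(2π) = 0 gives x = 4·89/(π+4) ≈ 49.8488.
A'' = 1/8 + 1/(2π) > 0, so this gives the minimum combined area; x ≈ 49.8488 cm to the square.

49.8488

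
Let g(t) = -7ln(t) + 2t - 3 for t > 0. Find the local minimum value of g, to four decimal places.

g'(t) = -7/t + 2 = 0 gives t = 7/2.
g''(t) = 7/t², which is positive for t > 0, so this is a local minimum.
g(7/2) = -7·ln(7/2) + 7 - 3 ≈ -4.7693.

-4.7693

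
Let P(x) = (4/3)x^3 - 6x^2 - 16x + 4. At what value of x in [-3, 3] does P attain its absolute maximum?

P'(x) = 4x^2 - 12x - 16, whose only zero in [-3, 3] is x = -1.
Candidates: P(-3) = -38; P(-1) = 38/3; P(3) = -62.
The maximum over the interval is 38/3, attained at x = -1.

-1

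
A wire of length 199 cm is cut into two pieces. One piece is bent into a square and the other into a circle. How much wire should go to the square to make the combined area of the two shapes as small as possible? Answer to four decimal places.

111.4597

Let x be the length used for the square. Square side x/4; circle radius (199−x)/(2π).
A(x) = (x/4)² + π·((199−x)/(2π))² = x²/16 + (199−x)²/(4π) for 0 ≤ x ≤ 199. A'(x) = x/8 − (199−x)/(2π) = 0 gives x = 4·199/(π+4) ≈ 111.4597.
A'' = 1/8 + 1/(2π) > 0, so this gives the minimum combined area; x ≈ 111.4597 cm to the square.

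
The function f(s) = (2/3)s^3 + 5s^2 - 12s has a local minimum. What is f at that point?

f'(s) = 2s^2 + 10s - 12 = 0 at s = -6, 1.
f''(s) = 4s + 10. f''(-6) = -14 < 0 ⇒ local maximum; f''(1) = 14 > 0 ⇒ local minimum.
Thus f has its local minimum at s = 1, with value -19/3.

-19/3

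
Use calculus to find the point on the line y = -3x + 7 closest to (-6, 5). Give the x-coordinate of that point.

Minimize D(x)^2 = (x + 6)^2 + (-3x + 2)^2.
d/dx[D^2] = 2(x + 6) + 2·(-3)·(-3x + 2) = 0 ⇒ x = 0.
Then y = 7 and the distance is √(40) ≈ 6.3246.

0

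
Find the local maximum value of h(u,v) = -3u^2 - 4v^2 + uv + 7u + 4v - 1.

∂h/∂u = -6u + v + 7 = 0 and ∂h/∂v = u - 8v + 4 = 0, so (u, v) = (60/47, 31/47).
The Hessian has h_{uu} = -6, h_{vv} = -8, h_{uv} = 1, giving D = 47 > 0 with h_{uu} < 0, so the point is a local maximum.
h(60/47, 31/47) = 225/47.

225/47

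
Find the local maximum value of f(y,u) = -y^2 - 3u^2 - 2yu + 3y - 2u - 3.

19/8

∂f/∂y = -2y - 2u + 3 = 0 and ∂f/∂u = -2y - 6u - 2 = 0, so (y, u) = (11/4, -5/4).
The Hessian has f_{yy} = -2, f_{uu} = -6, f_{yu} = -2, giving D = 8 > 0 with f_{yy} < 0, so the point is a local maximum.
f(11/4, -5/4) = 19/8.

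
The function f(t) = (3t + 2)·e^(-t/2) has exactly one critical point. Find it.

f'(t) = 3·e^(-t/2) + (3t + 2)·(-1/2)·e^(-t/2) = (-(3/2)t + 2)·e^(-t/2). Since e^(-t/2) > 0, the only critical point is t = 4/3.
f''(4/3) has the same sign as -3/2 < 0, so this is a local maximum.
f(4/3) = (6)·e^(-2/3) ≈ 3.0805.

4/3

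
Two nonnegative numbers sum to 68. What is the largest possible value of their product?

With x + y = 68, the product is P(x) = x(68 − x).
P'(x) = 68 − 2x = 0 gives x = 34; P'' = −2 < 0, so this is the maximum.
P = 34·34 = 1156.

1156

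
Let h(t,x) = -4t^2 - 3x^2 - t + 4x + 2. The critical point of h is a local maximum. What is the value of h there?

163/48

∂h/∂t = -8t - 1 = 0 and ∂h/∂x = -6x + 4 = 0, so (t, x) = (-1/8, 2/3).
The Hessian has h_{tt} = -8, h_{xx} = -6, h_{tx} = 0, giving D = 48 > 0 with h_{tt} < 0, so the point is a local maximum.
h(-1/8, 2/3) = 163/48.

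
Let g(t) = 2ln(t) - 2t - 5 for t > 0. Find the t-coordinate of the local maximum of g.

1

g'(t) = 2/t − 2 = 0 gives t = 1.
g''(t) = -2/t², which is negative for t > 0, so this is a local maximum.
g(1) = 2·ln(1) - 2 - 5 ≈ -7.0000.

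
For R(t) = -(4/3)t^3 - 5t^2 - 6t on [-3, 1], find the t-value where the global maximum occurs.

-3

Differentiating, R'(t) = -4t^2 - 10t - 6; which vanishes at t = -3/2 and t = -1.
Evaluating at the critical points and endpoints: R(-3) = 9, R(-3/2) = 9/4, R(-1) = 7/3, R(1) = -37/3.
The maximum over the interval is 9, attained at t = -3.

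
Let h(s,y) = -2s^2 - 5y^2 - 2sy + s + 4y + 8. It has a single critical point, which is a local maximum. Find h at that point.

317/36

∂h/∂s = -4s - 2y + 1 = 0 and ∂h/∂y = -2s - 10y + 4 = 0, so (s, y) = (1/18, 7/18).
The Hessian has h_{ss} = -4, h_{yy} = -10, h_{sy} = -2, giving D = 36 > 0 with h_{ss} < 0, so the point is a local maximum.
h(1/18, 7/18) = 317/36.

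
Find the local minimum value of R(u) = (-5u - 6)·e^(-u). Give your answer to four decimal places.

By the product rule, R'(u) = (5u + 1)·e^(-u). Since e^(-u) > 0, the only critical point is u = -1/5.
R''(-1/5) has the same sign as 5 > 0, so this is a local minimum.
R(-1/5) = (-5)·e^(1/5) ≈ -6.1070.

-6.1070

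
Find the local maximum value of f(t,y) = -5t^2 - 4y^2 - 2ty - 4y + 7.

∂f/∂t = -10t - 2y = 0 and ∂f/∂y = -2t - 8y - 4 = 0, so (t, y) = (2/19, -10/19).
The Hessian has f_{tt} = -10, f_{yy} = -8, f_{ty} = -2, giving D = 76 > 0 with f_{tt} < 0, so the point is a local maximum.
f(2/19, -10/19) = 153/19.

153/19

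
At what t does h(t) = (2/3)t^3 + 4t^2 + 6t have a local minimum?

h'(t) = 2t^2 + 8t + 6. Setting h'(t) = 0 gives t ∈ {-3, -1}.
Since h''(t) = 4t + 8, we get h''(-3) = -4 < 0 ⇒ local maximum; h''(-1) = 4 > 0 ⇒ local minimum.
Thus h has its local minimum at t = -1, with value -8/3.

-1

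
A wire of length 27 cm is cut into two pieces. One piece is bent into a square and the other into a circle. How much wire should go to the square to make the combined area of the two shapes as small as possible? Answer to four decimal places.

15.1227

Let x be the length used for the square. Square side x/4; circle radius (27−x)/(2π).
A(x) = (x/4)² + π·((27−x)/(2π))² = x²/16 + (27−x)²/(4π) for 0 ≤ x ≤ 27. A'(x) = x/8 − (27−x)/(2π) = 0 gives x = 4·27/(π+4) ≈ 15.1227.
A'' = 1/8 + 1/(2π) > 0, so this gives the minimum combined area; x ≈ 15.1227 cm to the square.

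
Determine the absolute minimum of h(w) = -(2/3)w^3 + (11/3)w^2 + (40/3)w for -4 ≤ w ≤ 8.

-784/81

h'(w) = -2w^2 + (22/3)w + 40/3, which vanishes at w = -4/3 and w = 5.
Compare values at every candidate in [-4, 8]: h(-4) = 48; h(-4/3) = -784/81; h(5) = 75; h(8) = 0.
The minimum over the interval is -784/81, attained at w = -4/3.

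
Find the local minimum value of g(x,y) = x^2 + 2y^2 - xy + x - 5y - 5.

∂g/∂x = 2x - y + 1 = 0 and ∂g/∂y = -x + 4y - 5 = 0, so (x, y) = (1/7, 9/7).
The Hessian has g_{xx} = 2, g_{yy} = 4, g_{xy} = -1, giving D = 7 > 0 with g_{xx} > 0, so the point is a local minimum.
g(1/7, 9/7) = -57/7.

-57/7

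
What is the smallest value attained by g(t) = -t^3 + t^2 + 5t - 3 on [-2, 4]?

-31

The derivative is -3t^2 + 2t + 5, which vanishes at t = -1 and t = 5/3.
Evaluating at the critical points and endpoints: g(-2) = -1, g(-1) = -6, g(5/3) = 94/27, g(4) = -31.
The minimum over the interval is -31, attained at t = 4.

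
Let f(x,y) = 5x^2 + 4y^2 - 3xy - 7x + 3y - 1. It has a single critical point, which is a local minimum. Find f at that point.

∂f/∂x = 10x - 3y - 7 = 0 and ∂f/∂y = -3x + 8y + 3 = 0, so (x, y) = (47/71, -9/71).
The Hessian has f_{xx} = 10, f_{yy} = 8, f_{xy} = -3, giving D = 71 > 0 with f_{xx} > 0, so the point is a local minimum.
f(47/71, -9/71) = -249/71.

-249/71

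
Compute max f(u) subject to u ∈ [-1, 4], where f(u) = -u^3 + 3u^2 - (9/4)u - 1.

21/4

Differentiating, f'(u) = -3u^2 + 6u - 9/4; which vanishes at u = 1/2 and u = 3/2.
Evaluating at the critical points and endpoints: f(-1) = 21/4, f(1/2) = -3/2, f(3/2) = -1, f(4) = -26.
So the maximum is f(-1) = 21/4.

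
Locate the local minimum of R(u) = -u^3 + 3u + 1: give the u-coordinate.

Critical points: R'(u) = -3u^2 + 3 vanishes at u = -1, 1.
R''(u) = -6u. R''(-1) = 6 > 0 ⇒ local minimum; R''(1) = -6 < 0 ⇒ local maximum.
Thus R has its local minimum at u = -1, with value -1.

-1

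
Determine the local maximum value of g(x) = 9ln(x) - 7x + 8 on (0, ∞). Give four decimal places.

1.2618

g'(x) = 9/x − 7 = 0 gives x = 9/7.
g''(x) = -9/x², which is negative for x > 0, so this is a local maximum.
g(9/7) = 9·ln(9/7) - 9 + 8 ≈ 1.2618.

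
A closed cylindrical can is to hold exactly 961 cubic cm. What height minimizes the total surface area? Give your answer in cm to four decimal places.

With radius r and height h, πr²h = 961 so h = 961/(πr²), and S(r) = 2πr² + 2πrh = 2πr² + 2·961/r.
S'(r) = 4πr − 2·961/r² = 0 ⇒ r³ = 961/(2π), so r ≈ 5.3479 and h = 2r ≈ 10.6957.
S''(r) = 4π + 4·961/r³ > 0, so this is the minimum; S ≈ 539.0927.

10.6957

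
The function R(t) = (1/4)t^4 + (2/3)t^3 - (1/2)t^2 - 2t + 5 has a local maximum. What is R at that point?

Critical points: R'(t) = t^3 + 2t^2 - t - 2 vanishes at t = -2, -1, 1.
Second-derivative test with R''(t) = 3t^2 + 4t - 1: R''(-2) = 3 > 0 ⇒ local minimum; R''(-1) = -2 < 0 ⇒ local maximum; R''(1) = 6 > 0 ⇒ local minimum.
The local maximum is R(-1) = 73/12.

73/12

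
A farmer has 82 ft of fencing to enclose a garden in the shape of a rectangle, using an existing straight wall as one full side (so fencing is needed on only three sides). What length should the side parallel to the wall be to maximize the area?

Let the sides perpendicular to the wall have length x and the parallel side y, so 2x + y = 82 and the area is A = xy = x(82 − 2x).
A'(x) = 82 − 4x = 0 gives x = 41/2, and A''(x) = −4 < 0 confirms a maximum.
Then y = 82 − 2·41/2 = 41 and A = 1681/2.

41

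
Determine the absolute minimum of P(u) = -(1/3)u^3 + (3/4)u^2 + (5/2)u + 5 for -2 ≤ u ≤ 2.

43/12

The derivative is -u^2 + (3/2)u + 5/2, whose only zero in [-2, 2] is u = -1.
Compare values at every candidate in [-2, 2]: P(-2) = 17/3, P(-1) = 43/12, P(2) = 31/3.
The minimum over the interval is 43/12, attained at u = -1.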